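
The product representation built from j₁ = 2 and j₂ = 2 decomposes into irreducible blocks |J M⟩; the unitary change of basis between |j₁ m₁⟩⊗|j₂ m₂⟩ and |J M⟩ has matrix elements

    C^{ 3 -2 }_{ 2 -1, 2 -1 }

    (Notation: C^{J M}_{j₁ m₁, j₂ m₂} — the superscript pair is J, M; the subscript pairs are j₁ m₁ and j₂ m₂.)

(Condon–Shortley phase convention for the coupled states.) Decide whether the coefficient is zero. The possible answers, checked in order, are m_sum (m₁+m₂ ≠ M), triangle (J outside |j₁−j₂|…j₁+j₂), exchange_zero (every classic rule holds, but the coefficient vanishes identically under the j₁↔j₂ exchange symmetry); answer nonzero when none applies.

m-sum: m₁+m₂ = -1+(-1) = -2, M = -2  ✓
triangle: |j₁−j₂| = 0 ≤ J = 3 ≤ j₁+j₂ = 4  ✓
exchange: j₁=j₂ and m₁=m₂, and (−1)^(j₁+j₂−J) = (−1)^1 = −1 forces ⟨j₁m₁;j₂m₂|JM⟩ = −⟨j₂m₂;j₁m₁|JM⟩ = −⟨j₁m₁;j₂m₂|JM⟩ ⇒ the coefficient vanishes identically
Racah sum check: Σ_k collapses to 0 ⇒ CG = 0

exchange_zero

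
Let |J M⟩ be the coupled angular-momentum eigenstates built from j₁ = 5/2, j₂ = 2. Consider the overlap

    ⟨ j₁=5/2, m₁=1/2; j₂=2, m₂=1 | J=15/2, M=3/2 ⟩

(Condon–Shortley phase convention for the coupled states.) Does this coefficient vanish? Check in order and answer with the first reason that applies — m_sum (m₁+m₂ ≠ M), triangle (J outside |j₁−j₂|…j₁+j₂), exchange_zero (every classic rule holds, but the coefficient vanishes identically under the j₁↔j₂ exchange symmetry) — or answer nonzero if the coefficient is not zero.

m-sum: m₁+m₂ = 1/2+1 = 3/2, M = 3/2  ✓
triangle: need |j₁−j₂| ≤ J ≤ j₁+j₂, i.e. J ∈ [1/2, 9/2]; J = 15/2 is outside ✗ ⇒ coefficient is 0

triangle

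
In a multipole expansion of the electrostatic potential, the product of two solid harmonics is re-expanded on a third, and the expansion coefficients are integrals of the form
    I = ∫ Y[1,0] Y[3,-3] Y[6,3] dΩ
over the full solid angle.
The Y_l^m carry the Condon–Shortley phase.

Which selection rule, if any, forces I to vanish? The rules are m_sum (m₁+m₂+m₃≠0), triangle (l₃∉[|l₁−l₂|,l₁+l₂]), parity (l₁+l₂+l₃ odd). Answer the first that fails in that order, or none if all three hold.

triangle

azimuthal sum: 0 − 3 + 3 = 0  ✓
l₃ must lie in [2,4]; have l₃=6  ✗
L = 1 + 3 + 6 = 10 (even)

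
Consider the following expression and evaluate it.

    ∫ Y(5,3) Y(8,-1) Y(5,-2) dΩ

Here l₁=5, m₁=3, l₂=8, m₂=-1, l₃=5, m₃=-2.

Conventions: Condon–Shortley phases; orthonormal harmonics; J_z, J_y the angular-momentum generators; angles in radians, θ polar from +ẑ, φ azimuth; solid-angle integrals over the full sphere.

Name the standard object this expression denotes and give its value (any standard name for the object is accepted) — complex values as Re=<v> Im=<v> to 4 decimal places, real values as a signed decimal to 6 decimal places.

Gaunt coefficient, +0.157845

This is a Gaunt coefficient — the integral of a triple product of spherical harmonics over the sphere.
Rules hold: Σm=0, L=18 even, 3≤5≤13.
N = 11·17·11 = 2057
Δ = 8!·2!·8!/19! = 1/37413090
Racah Σ t=3..5: t=3:−1/1036800 t=4:+1/331776 t=5:−1/1036800 = 1/921600
⇒ 3j(5 8 5; 0 0 0)² = 490/46189, sgn -1
Racah Σ t=0..2: t=0:+1/406425600 t=1:−1/7257600 t=2:+1/2073600 = 47/135475200
⇒ 3j(5 8 5; 3 -1 -2)² = 6627/461890, sgn -1
4πI² = N·(3j₀)²·(3jₘ)² = 324723/1037153
I = +1·√(0.313091/4π) = 0.15784476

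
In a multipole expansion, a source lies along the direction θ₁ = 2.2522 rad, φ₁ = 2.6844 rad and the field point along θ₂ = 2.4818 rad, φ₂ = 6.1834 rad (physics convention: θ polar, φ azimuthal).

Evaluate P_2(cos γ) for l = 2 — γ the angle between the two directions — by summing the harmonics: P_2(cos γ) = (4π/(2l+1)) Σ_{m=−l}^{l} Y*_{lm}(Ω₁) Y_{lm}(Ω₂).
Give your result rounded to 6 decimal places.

-0.495992

Addition theorem: P_2(cos γ) = (4π/5) Σ_m Y*_{lm}(Ω₁) Y_{lm}(Ω₂), m = −2…2:
  term(m=-2) = 0.02554 - 0.02217j   from Y*(Ω₁)=0.14221 - 0.18459j, Y(Ω₂)=0.14225 + 0.02877j
  term(m=-1) = -0.13247 + 0.04947j   from Y*(Ω₁)=0.33913 - 0.16684j, Y(Ω₂)=-0.37229 - 0.03727j
  term(m=+0) = 0.01652 + 0.00000j   from Y*(Ω₁)=0.06001 + 0.00000j, Y(Ω₂)=0.27529 + 0.00000j
  term(m=+1) = -0.13247 - 0.04947j   from Y*(Ω₁)=-0.33913 - 0.16684j, Y(Ω₂)=0.37229 - 0.03727j
  term(m=+2) = 0.02554 + 0.02217j   from Y*(Ω₁)=0.14221 + 0.18459j, Y(Ω₂)=0.14225 - 0.02877j
Σ over m = -0.19735 + 0.00000j; ×(4π/5) → -0.49599 + 0.00000j. Real part: -0.495992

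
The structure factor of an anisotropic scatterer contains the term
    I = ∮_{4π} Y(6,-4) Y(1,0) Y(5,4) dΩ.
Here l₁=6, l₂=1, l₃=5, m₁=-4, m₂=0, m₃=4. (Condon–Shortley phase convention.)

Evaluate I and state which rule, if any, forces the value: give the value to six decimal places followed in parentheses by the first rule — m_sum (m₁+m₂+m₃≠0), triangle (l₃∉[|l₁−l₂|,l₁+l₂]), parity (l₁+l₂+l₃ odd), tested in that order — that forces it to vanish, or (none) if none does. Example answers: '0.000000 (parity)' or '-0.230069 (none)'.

Rules hold: Σm=0, L=12 even, 5≤5≤7.
N = 13·3·11 = 429
Δ = 2!·10!·0!/13! = 1/858
Racah Σ t=1..1: t=1:−1/14400 = -1/14400
⇒ 3j(6 1 5; 0 0 0)² = 6/143, sgn +1
Racah Σ t=1..1: t=1:−1/362880 = -1/362880
⇒ 3j(6 1 5; -4 0 4)² = 10/429, sgn +1
4πI² = N·(3j₀)²·(3jₘ)² = 60/143
I = +1·√(0.41958/4π) = 0.18272698
No selection rule forces the value: the integral is nonzero (none).

0.182727 (none)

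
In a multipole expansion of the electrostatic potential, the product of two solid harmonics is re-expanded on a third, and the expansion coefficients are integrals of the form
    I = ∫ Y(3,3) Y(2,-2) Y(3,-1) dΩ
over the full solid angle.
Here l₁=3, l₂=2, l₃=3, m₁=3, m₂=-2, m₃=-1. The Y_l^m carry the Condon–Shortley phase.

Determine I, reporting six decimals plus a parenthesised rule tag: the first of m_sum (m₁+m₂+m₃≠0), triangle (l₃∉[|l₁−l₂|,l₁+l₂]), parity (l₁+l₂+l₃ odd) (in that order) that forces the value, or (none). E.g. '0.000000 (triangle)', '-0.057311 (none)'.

Checks pass: Σm=0; 8 even; l₃=3∈[1,5].
(2·3+1)(2·2+1)(2·3+1) = 245
Δ: 2! 4! 2! / 9! → 1/3780
sum: t=0:+1/24 t=1:−1/4 t=2:+1/24 = -1/6
3j²(3 2 3; 0 0 0) = Δ·Π!·Σ² = 4/105  (sign +1)
sum: t=0:+1/96 = 1/96
3j²(3 2 3; 3 -2 -1) = Δ·Π!·Σ² = 1/42  (sign +1)
combine: 4πI² = 245·4/105·1/42 = 2/9
take √, sign +1: I = 0.13298076
No selection rule forces the value: the integral is nonzero (none).

0.132981 (none)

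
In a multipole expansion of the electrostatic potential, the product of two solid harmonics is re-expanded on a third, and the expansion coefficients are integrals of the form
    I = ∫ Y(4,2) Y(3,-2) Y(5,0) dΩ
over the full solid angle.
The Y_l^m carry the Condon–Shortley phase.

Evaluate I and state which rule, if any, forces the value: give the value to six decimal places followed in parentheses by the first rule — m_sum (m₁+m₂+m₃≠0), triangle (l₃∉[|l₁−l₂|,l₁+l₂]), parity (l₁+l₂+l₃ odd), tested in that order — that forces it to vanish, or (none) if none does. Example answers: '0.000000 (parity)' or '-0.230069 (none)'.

-0.171327 (none)

m-sum 0 ✓  L=12 even ✓  1≤5≤7 ✓
Π(2lᵢ+1) = 9×7×11 = 693
triangle coeff Δ(4,3,5) = 1/180180
Σ_t [0,2]: t=0:+1/576 t=1:−1/144 t=2:+1/576 = -1/288
(3j)²=20/1001 [(4 3 5; 0 0 0)], sign=+1
Σ_t [0,1]: t=0:+1/576 t=1:−1/2880 = 1/720
(3j)²=80/3003 [(4 3 5; 2 -2 0)], sign=-1
⇒ 4πI² = 4800/13013
I = (-1)√(4800/13013/(4π)) = -0.17132746
No selection rule forces the value: the integral is nonzero (none).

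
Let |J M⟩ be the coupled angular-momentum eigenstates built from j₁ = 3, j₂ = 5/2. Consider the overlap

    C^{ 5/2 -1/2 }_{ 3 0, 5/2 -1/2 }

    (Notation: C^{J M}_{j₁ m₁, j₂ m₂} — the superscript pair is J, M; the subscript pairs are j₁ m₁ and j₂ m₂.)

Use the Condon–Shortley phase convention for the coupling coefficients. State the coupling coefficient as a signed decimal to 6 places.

triangle: 3!×3!×2!/9! = 72/362880
(j±m)!: 3!×3!×2!×3!×2!×3! = 5184
prefactor² = (2J+1)×Δ×N² = 216/35
  k=0: +1/(0!×3!×3!×2!×0!×0!) = 1/72
  k=1: −1/(1!×2!×2!×1!×1!×1!) = -1/4
  k=2: +1/(2!×1!×1!×0!×2!×2!) = 1/8
Σ = -1/9  ⇒  CG² = 216/35×(-1/9)² = 8/105
CG = −√(8/105) = -0.276026

−√(8/105) = -0.276026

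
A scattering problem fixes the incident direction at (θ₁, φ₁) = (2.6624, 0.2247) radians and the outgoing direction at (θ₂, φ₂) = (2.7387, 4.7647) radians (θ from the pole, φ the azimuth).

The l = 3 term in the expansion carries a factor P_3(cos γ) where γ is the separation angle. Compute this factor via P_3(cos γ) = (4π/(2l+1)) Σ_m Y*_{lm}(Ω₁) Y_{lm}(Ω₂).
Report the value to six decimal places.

0.032801

Summing Y*_{l m}(θ₁,φ₁)·Y_{l m}(θ₂,φ₂) over m ∈ [−3, 3]; prefactor 4π/(2·3+1) = 1.795196:
  term(m=-3) = +0.000508-0.000894i   from Y*(Ω₁)=+0.031948+0.025525i, Y(Ω₂)=-0.003930-0.024839i
  term(m=-2) = -0.026223-0.009417i   from Y*(Ω₁)=-0.173641-0.083750i, Y(Ω₂)=+0.143738-0.015093i
  term(m=-1) = -0.030739+0.176541i   from Y*(Ω₁)=+0.426645+0.097514i, Y(Ω₂)=+0.021409+0.408895i
  term(m=+0) = +0.131178+0.000000i   from Y*(Ω₁)=-0.310317-0.000000i, Y(Ω₂)=-0.422722+0.000000i
  term(m=+1) = -0.030739-0.176541i   from Y*(Ω₁)=-0.426645+0.097514i, Y(Ω₂)=-0.021409+0.408895i
  term(m=+2) = -0.026223+0.009417i   from Y*(Ω₁)=-0.173641+0.083750i, Y(Ω₂)=+0.143738+0.015093i
  term(m=+3) = +0.000508+0.000894i   from Y*(Ω₁)=-0.031948+0.025525i, Y(Ω₂)=+0.003930-0.024839i
Σ over m = +0.018272+0.000000i; ×(4π/7) → +0.032801+0.000000i. Real part: 0.032801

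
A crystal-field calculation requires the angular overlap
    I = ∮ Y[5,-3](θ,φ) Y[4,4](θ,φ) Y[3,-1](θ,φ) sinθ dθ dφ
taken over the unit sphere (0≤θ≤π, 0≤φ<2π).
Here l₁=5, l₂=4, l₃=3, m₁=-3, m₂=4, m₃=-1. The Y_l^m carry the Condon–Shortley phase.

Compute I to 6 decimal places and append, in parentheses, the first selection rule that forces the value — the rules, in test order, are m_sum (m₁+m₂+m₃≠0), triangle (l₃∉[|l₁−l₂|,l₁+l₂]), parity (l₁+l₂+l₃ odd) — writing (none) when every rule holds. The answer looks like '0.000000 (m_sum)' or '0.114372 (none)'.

Rules hold: Σm=0, L=12 even, 1≤3≤9.
N = 11·9·7 = 693
Δ = 6!·4!·2!/13! = 1/180180
Racah Σ t=2..4: t=2:+1/576 t=3:−1/144 t=4:+1/576 = -1/288
⇒ 3j(5 4 3; 0 0 0)² = 20/1001, sgn +1
Racah Σ t=6..6: t=6:+1/5760 = 1/5760
⇒ 3j(5 4 3; -3 4 -1)² = 56/2145, sgn +1
4πI² = N·(3j₀)²·(3jₘ)² = 672/1859
I = +1·√(0.361485/4π) = 0.16960553
No selection rule forces the value: the integral is nonzero (none).

0.169606 (none)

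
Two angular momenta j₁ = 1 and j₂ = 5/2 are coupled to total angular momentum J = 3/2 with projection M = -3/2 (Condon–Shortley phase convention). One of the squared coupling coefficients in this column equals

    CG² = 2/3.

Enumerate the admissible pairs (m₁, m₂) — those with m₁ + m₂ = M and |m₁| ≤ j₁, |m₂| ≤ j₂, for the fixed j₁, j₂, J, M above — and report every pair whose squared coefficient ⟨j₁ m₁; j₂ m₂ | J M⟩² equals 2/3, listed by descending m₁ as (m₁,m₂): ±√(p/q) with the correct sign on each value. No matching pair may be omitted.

Admissible pairs with m₁+m₂ = M = -3/2: (-1,-1/2), (0,-3/2), (1,-5/2)
  (m₁,m₂)=(1,-5/2): CG² = 2/3, CG = +√(2/3)   ← matches the target
  (m₁,m₂)=(0,-3/2): CG² = 4/15, CG = −√(4/15)
  (m₁,m₂)=(-1,-1/2): CG² = 1/15, CG = +√(1/15)
Pairs with CG² = 2/3: (1,-5/2): +√(2/3)

(1,-5/2): +√(2/3)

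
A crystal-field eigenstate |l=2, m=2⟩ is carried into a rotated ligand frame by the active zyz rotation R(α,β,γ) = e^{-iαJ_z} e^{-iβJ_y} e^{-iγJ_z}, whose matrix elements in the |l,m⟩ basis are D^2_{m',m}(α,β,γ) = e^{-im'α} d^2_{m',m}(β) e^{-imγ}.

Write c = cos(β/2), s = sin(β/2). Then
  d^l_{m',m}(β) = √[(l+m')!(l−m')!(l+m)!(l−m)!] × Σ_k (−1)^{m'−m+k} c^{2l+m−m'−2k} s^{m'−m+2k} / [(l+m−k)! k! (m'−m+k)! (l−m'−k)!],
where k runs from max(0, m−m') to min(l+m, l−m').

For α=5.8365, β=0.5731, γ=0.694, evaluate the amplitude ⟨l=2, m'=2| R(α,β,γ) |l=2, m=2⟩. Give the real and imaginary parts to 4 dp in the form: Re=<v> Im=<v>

Re=0.7451 Im=-0.4019

First d^2_{2,2}(β=0.5731), then the phase factors e^{-i(2)α} and e^{-i(2)γ}:
Half-angle: c=0.959225, s=0.282645. N=√(24·1·24·1)=24.000000
The bounds max(0,m−m')=0 and min(l+m,l−m')=0 give 1 term
  k=0: (−1)^0·24.0000/(24)·0.9592^4·0.2826^0 = +0.846606
d^2_{2,2}(0.5731) = +0.846606
D = (+0.626789+0.779189i)·(+0.846606)·(+0.181780-0.983339i) = +0.745136-0.401889i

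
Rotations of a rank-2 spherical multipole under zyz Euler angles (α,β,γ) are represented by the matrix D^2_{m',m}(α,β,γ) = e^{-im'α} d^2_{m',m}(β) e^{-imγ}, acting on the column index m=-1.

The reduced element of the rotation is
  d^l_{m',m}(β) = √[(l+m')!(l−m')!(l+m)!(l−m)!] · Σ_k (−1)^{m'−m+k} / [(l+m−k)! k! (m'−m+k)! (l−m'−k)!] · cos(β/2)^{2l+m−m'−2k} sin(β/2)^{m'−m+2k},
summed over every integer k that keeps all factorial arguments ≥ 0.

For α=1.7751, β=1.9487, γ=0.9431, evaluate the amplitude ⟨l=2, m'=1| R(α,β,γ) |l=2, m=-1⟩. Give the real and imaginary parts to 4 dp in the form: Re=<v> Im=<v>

First d^2_{1,-1}(β=1.9487), then the phase factors e^{-i(1)α} and e^{-i(-1)γ}:
c=cos(1.948700/2)=0.561706, s=sin(1.948700/2)=0.827337; N=√[6·1·1·6]=6.000000
k∈{0,1} keeps every argument non-negative
  k=0: (−1)^2·6.0000/(2)·0.5617^2·0.8273^2 = +0.647894
  k=1: (−1)^3·6.0000/(6)·0.5617^0·0.8273^4 = -0.468522
d^2_{1,-1}(1.9487) = +0.647894 -0.468522 = +0.179373
Attach z-rotation phases: D = e^{-i(1)(1.7751)}·(+0.179373)·e^{-i(-1)(0.9431)} = +0.120789-0.132607i

Re=0.1208 Im=-0.1326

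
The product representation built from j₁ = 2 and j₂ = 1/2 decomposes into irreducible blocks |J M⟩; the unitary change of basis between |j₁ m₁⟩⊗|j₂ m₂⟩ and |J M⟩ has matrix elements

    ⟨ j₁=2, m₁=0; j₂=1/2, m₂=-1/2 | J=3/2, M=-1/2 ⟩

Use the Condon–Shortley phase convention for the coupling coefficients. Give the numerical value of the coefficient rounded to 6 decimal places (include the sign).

√[4·1!3!0!/5! · 2!2!0!1!1!2!] = √(8/5)
  +(−1)^0/∏(0,1,2,0,1,0)! = 1/2  (running 1/2)
⟨..|..⟩ = √(8/5)·(1/2) = +0.632456

+√(2/5) ≈ +0.632456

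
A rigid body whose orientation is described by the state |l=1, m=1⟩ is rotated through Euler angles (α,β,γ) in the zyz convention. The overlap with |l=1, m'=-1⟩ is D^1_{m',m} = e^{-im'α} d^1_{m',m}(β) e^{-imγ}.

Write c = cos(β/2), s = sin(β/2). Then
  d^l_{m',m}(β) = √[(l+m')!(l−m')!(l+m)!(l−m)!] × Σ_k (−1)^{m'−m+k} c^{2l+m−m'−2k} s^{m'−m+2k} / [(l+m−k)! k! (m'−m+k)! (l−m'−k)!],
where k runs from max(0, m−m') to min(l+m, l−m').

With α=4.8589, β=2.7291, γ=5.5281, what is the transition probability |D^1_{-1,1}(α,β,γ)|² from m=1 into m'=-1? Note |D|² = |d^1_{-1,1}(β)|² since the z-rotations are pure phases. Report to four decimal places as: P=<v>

P=0.9179

Split into d^1_{-1,1}(β=2.7291) × two z-phases.
Half-angle: c=0.204787, s=0.978807. N=√(1·2·2·1)=2.000000
k∈{2} keeps every argument non-negative
  k=2: (−1)^0·2.0000/(2)·0.2048^0·0.9788^2 = +0.958062
d^1_{-1,1}(2.7291) = +0.958062
|D^1_{-1,1}|² = |d^1_{-1,1}(β)|² = (+0.958062)² = 0.917883 (the z-rotation phases have unit modulus)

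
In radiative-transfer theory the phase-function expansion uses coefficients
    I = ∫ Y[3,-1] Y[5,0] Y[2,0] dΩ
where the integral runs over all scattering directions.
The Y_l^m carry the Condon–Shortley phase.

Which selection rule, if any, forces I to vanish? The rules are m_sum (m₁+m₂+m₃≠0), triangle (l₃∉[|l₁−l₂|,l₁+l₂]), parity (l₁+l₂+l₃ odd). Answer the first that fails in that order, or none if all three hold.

azimuthal sum: -1 + 0 + 0 = -1  ✗
2 ≤ 2 ≤ 8 (triangle on l)
L = 3 + 5 + 2 = 10 (even)

m_sum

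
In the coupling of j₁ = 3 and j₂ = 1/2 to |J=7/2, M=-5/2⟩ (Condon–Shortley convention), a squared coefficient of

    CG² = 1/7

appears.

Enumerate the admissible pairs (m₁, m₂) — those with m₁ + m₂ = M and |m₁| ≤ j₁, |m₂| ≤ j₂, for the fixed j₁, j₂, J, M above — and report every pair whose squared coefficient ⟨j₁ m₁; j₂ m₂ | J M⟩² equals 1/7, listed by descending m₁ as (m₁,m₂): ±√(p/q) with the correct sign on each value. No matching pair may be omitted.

(-3,1/2): +√(1/7)

Admissible pairs with m₁+m₂ = M = -5/2: (-3,1/2), (-2,-1/2)
  (m₁,m₂)=(-2,-1/2): CG² = 6/7, CG = +√(6/7)
  (m₁,m₂)=(-3,1/2): CG² = 1/7, CG = +√(1/7)   ← matches the target
Pairs with CG² = 1/7: (-3,1/2): +√(1/7)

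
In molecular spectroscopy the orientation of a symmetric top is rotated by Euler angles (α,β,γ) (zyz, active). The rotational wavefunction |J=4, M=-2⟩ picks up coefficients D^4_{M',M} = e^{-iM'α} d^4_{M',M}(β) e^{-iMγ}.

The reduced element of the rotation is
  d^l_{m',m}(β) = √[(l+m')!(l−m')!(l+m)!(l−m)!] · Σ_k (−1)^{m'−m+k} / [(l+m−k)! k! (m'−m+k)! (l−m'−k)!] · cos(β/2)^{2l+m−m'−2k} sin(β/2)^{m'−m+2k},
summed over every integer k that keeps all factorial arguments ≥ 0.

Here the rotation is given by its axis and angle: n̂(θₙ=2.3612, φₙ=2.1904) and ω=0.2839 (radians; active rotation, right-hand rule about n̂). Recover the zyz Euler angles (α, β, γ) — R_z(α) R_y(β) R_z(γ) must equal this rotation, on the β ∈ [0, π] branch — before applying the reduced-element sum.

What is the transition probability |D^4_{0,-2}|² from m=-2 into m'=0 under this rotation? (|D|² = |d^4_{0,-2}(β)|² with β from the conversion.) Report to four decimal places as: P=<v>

P=0.0079

Axis–angle → zyz. n̂ = (sinθₙcosφₙ, sinθₙsinφₙ, cosθₙ) = (-0.408565, +0.572773, -0.710637), ω = 0.2839.
R = I cosω + sinω [n̂]ₓ + (1−cosω) n̂n̂ᵀ gives
  R = [+0.966652, +0.189683, +0.172057; -0.208418, +0.973103, +0.098146; -0.148812, -0.130733, +0.980186]
β = atan2(√(R₁₃²+R₂₃²), R₃₃) = 0.199400; α = atan2(R₂₃, R₁₃) mod 2π = 0.518393; γ = atan2(R₃₂, −R₃₁) mod 2π = 5.562371
Split into d^4_{0,-2}(β=0.1994) × two z-phases.
With c≡cos(β/2)=0.995034 and s≡sin(β/2)=0.099535, N=[24·24·2·720]^{1/2}=910.735966
Admissible k: 0..2 (factorial args all ≥0)
  k=0: (−1)^2·910.7360/(96)·0.9950^6·0.0995^2 = +0.091222
  k=1: (−1)^3·910.7360/(36)·0.9950^4·0.0995^4 = -0.002434
  k=2: (−1)^4·910.7360/(96)·0.9950^2·0.0995^6 = +0.000009
d^4_{0,-2}(0.1994) = +0.091222 -0.002434 +0.000009 = +0.088797
|D^4_{0,-2}|² = |d^4_{0,-2}(β)|² = (+0.088797)² = 0.007885 (the z-rotation phases have unit modulus)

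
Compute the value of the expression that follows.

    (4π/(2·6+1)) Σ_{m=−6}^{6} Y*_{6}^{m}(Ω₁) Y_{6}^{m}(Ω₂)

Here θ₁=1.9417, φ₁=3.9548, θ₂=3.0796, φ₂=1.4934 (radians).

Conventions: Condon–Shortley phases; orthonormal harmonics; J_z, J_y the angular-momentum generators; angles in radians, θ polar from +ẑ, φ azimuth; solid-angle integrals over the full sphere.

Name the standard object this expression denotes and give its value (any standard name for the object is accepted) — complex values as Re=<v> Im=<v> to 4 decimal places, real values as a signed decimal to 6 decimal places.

This sum is the spherical-harmonic addition theorem: it equals the Legendre polynomial P_l(cos γ) of the angle γ between the two directions.
Expand P_6 via completeness: Σ_{m} conj(Y_{6,m}) at Ω₁ times Y_{6,m} at Ω₂ —
  term(m=-6) = -0.000000+0.000000i   from Y*(Ω₁)=+0.052582-0.312209i, Y(Ω₂)=-0.000000-0.000000i
  term(m=-5) = +0.000001-0.000000i   from Y*(Ω₁)=-0.256891-0.340494i, Y(Ω₂)=-0.000001+0.000001i
  term(m=-4) = -0.000006-0.000003i   from Y*(Ω₁)=-0.119087-0.013302i, Y(Ω₂)=+0.000050+0.000016i
  term(m=-3) = -0.000166-0.000326i   from Y*(Ω₁)=+0.226929-0.191905i, Y(Ω₂)=+0.000283-0.001197i
  term(m=-2) = -0.000929+0.004350i   from Y*(Ω₁)=+0.012506-0.224619i, Y(Ω₂)=-0.019535-0.003048i
  term(m=-1) = -0.035286+0.028546i   from Y*(Ω₁)=+0.155720+0.164631i, Y(Ω₂)=-0.015486+0.199686i
  term(m=+0) = +0.240936+0.000000i   from Y*(Ω₁)=+0.246742-0.000000i, Y(Ω₂)=+0.976470+0.000000i
  term(m=+1) = -0.035286-0.028546i   from Y*(Ω₁)=-0.155720+0.164631i, Y(Ω₂)=+0.015486+0.199686i
  term(m=+2) = -0.000929-0.004350i   from Y*(Ω₁)=+0.012506+0.224619i, Y(Ω₂)=-0.019535+0.003048i
  term(m=+3) = -0.000166+0.000326i   from Y*(Ω₁)=-0.226929-0.191905i, Y(Ω₂)=-0.000283-0.001197i
  term(m=+4) = -0.000006+0.000003i   from Y*(Ω₁)=-0.119087+0.013302i, Y(Ω₂)=+0.000050-0.000016i
  term(m=+5) = +0.000001+0.000000i   from Y*(Ω₁)=+0.256891-0.340494i, Y(Ω₂)=+0.000001+0.000001i
  term(m=+6) = -0.000000-0.000000i   from Y*(Ω₁)=+0.052582+0.312209i, Y(Ω₂)=-0.000000+0.000000i
Σ over m = +0.168165+0.000000i; ×(4π/13) → +0.162556+0.000000i. Real part: 0.162556

Legendre polynomial (addition theorem), +0.162556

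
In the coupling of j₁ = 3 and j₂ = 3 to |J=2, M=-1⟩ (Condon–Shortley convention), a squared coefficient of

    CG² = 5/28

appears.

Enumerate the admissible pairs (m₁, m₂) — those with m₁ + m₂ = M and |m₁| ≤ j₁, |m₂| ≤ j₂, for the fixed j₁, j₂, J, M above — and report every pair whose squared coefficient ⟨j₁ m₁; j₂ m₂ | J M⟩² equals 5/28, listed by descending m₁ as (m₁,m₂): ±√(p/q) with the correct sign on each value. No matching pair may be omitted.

(1,-2): −√(5/28); (-2,1): −√(5/28)

Admissible pairs with m₁+m₂ = M = -1: (-3,2), (-2,1), (-1,0), (0,-1), (1,-2), (2,-3)
  (m₁,m₂)=(2,-3): CG² = 25/84, CG = +√(25/84)
  (m₁,m₂)=(1,-2): CG² = 5/28, CG = −√(5/28)   ← matches the target
  (m₁,m₂)=(0,-1): CG² = 1/42, CG = +√(1/42)
  (m₁,m₂)=(-1,0): CG² = 1/42, CG = +√(1/42)
  (m₁,m₂)=(-2,1): CG² = 5/28, CG = −√(5/28)   ← matches the target
  (m₁,m₂)=(-3,2): CG² = 25/84, CG = +√(25/84)
Pairs with CG² = 5/28: (1,-2): −√(5/28); (-2,1): −√(5/28)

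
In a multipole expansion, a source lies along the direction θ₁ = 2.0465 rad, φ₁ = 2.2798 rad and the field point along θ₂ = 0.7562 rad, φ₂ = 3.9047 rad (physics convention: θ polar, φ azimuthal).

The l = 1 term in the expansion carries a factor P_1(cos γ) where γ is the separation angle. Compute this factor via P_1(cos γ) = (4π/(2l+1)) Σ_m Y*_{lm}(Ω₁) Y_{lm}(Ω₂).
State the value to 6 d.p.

Term-by-term m-sum for l=1 (normalisation 4π/3 = 4.188790):
  m=-1: (-0.199968, 0.233118) × (-0.171325, 0.163852) = (-0.003937, -0.072704)  (running Σ = (-0.003937, -0.072704))
  m=0: (-0.223762, -0.000000) × (0.355433, 0.000000) = (-0.079533, -0.000000)  (running Σ = (-0.083470, -0.072704))
  m=1: (0.199968, 0.233118) × (0.171325, 0.163852) = (-0.003937, 0.072704)  (running Σ = (-0.087407, 0.000000))
Σ over m = (-0.087407, 0.000000); ×(4π/3) → (-0.366131, 0.000000). Real part: -0.366131

-0.366131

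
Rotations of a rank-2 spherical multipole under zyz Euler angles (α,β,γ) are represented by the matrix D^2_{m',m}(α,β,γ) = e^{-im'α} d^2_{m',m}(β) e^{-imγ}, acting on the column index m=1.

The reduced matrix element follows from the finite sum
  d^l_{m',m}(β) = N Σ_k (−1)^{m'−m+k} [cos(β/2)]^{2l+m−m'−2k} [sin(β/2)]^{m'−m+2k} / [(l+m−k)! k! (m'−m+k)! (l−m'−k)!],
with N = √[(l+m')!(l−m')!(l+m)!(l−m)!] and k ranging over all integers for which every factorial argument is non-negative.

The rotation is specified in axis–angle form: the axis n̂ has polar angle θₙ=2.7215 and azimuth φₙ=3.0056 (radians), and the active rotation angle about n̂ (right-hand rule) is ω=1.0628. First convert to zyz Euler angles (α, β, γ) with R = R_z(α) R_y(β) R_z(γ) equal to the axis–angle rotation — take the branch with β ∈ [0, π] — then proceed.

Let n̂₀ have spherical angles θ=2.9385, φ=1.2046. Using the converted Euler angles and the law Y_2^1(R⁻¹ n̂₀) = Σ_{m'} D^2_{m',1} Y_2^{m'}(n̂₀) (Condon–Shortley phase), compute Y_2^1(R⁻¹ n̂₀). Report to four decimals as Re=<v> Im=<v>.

Re=-0.1575 Im=0.3281

Axis–angle → zyz. n̂ = (sinθₙcosφₙ, sinθₙsinφₙ, cosθₙ) = (-0.404080, +0.055293, -0.913051), ω = 1.0628.
R = I cosω + sinω [n̂]ₓ + (1−cosω) n̂n̂ᵀ gives
  R = [+0.570284, +0.786277, +0.237791; -0.809227, +0.487998, +0.327125; +0.141169, -0.378981, +0.914574]
β = atan2(√(R₁₃²+R₂₃²), R₃₃) = 0.416344; α = atan2(R₂₃, R₁₃) mod 2π = 0.942236; γ = atan2(R₃₂, −R₃₁) mod 2π = 4.355814
Need the full column D^2_{m',1} for m'=−2..2 at α=0.9422, β=0.4163, γ=4.3558.
cos(β/2)=0.978410, sin(β/2)=0.206672
d^2_{-2,1}: single k=3 term ⇒ +0.017274;  D = -0.013537-0.010730i
d^2_{-1,1}: k∈[2..3] ⇒ +0.122666 -0.001824 = +0.120842;  D = -0.116400+0.032463i
d^2_{0,1}: k∈[1..2] ⇒ +0.474154 -0.021156 = +0.452998;  D = -0.158127+0.424504i
d^2_{1,1}: k∈[0..1] ⇒ +0.916398 -0.122666 = +0.793732;  D = +0.438736+0.661454i
d^2_{2,1}: single k=0 term ⇒ -0.387145;  D = -0.386789-0.016603i
Y_2^{m'}(θ=2.9385,φ=1.2046) and Σ D·Y over m':
  (-0.0135-0.0107i)·(-0.0117-0.0105i)  (-0.1164+0.0325i)·(-0.0546+0.1425i)  (-0.1581+0.4245i)·(+0.5923+0.0000i)  (+0.4387+0.6615i)·(+0.0546+0.1425i)  (-0.3868-0.0166i)·(-0.0117+0.0105i)
Y_2^1(R⁻¹ n̂) = -0.157464+0.328133i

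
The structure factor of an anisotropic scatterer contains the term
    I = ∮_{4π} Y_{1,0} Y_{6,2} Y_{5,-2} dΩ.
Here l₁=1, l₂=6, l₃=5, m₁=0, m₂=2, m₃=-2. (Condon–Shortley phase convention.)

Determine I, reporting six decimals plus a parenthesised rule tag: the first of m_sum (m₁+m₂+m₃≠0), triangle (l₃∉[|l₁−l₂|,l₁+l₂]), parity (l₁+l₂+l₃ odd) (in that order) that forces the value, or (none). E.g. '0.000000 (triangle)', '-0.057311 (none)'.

0.231133 (none)

Rules hold: Σm=0, L=12 even, 5≤5≤7.
N = 3·13·11 = 429
Δ = 2!·0!·10!/13! = 1/858
Racah Σ t=1..1: t=1:−1/14400 = -1/14400
⇒ 3j(1 6 5; 0 0 0)² = 6/143, sgn +1
Racah Σ t=1..1: t=1:−1/30240 = -1/30240
⇒ 3j(1 6 5; 0 2 -2)² = 16/429, sgn +1
4πI² = N·(3j₀)²·(3jₘ)² = 96/143
I = +1·√(0.671329/4π) = 0.23113338
No selection rule forces the value: the integral is nonzero (none).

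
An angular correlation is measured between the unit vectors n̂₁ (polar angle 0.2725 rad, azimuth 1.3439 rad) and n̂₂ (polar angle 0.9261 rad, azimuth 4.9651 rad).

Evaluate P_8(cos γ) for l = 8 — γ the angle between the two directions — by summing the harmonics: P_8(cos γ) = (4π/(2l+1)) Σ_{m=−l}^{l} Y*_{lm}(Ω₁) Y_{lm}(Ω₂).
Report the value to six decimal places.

Term-by-term m-sum for l=8 (normalisation 4π/17 = 0.739198):
  [-8]  conj(Y_{8,-8})(Ω₁) = (-0.000003, -0.000014) ; Y_{8,-8}(Ω₂) = (-0.037413, -0.077275) ; Δ = (-0.000001, 0.000001)
  [-7]  conj(Y_{8,-7})(Ω₁) = (-0.000203, 0.000004) ; Y_{8,-7}(Ω₂) = (-0.253156, 0.050838) ; Δ = (0.000051, -0.000011)
  [-6]  conj(Y_{8,-6})(Ω₁) = (-0.000384, 0.001807) ; Y_{8,-6}(Ω₂) = (-0.023629, 0.432885) ; Δ = (-0.000773, -0.000209)
  [-5]  conj(Y_{8,-5})(Ω₁) = (0.010939, 0.005101) ; Y_{8,-5}(Ω₂) = (0.367284, 0.116535) ; Δ = (0.003423, 0.003148)
  [-4]  conj(Y_{8,-4})(Ω₁) = (0.035852, -0.045890) ; Y_{8,-4}(Ω₂) = (0.006450, -0.010290) ; Δ = (-0.000241, -0.000665)
  [-3]  conj(Y_{8,-3})(Ω₁) = (-0.128374, -0.158526) ; Y_{8,-3}(Ω₂) = (0.240161, 0.253627) ; Δ = (0.009376, -0.070631)
  [-2]  conj(Y_{8,-2})(Ω₁) = (-0.434638, 0.211991) ; Y_{8,-2}(Ω₂) = (0.179839, -0.099517) ; Δ = (-0.057068, 0.081378)
  [-1]  conj(Y_{8,-1})(Ω₁) = (0.141552, 0.613120) ; Y_{8,-1}(Ω₂) = (0.066328, 0.256855) ; Δ = (-0.148094, 0.077026)
  [+0]  conj(Y_{8,0})(Ω₁) = (0.053920, -0.000000) ; Y_{8,0}(Ω₂) = (0.249675, 0.000000) ; Δ = (0.013462, 0.000000)
  [+1]  conj(Y_{8,1})(Ω₁) = (-0.141552, 0.613120) ; Y_{8,1}(Ω₂) = (-0.066328, 0.256855) ; Δ = (-0.148094, -0.077026)
  [+2]  conj(Y_{8,2})(Ω₁) = (-0.434638, -0.211991) ; Y_{8,2}(Ω₂) = (0.179839, 0.099517) ; Δ = (-0.057068, -0.081378)
  [+3]  conj(Y_{8,3})(Ω₁) = (0.128374, -0.158526) ; Y_{8,3}(Ω₂) = (-0.240161, 0.253627) ; Δ = (0.009376, 0.070631)
  [+4]  conj(Y_{8,4})(Ω₁) = (0.035852, 0.045890) ; Y_{8,4}(Ω₂) = (0.006450, 0.010290) ; Δ = (-0.000241, 0.000665)
  [+5]  conj(Y_{8,5})(Ω₁) = (-0.010939, 0.005101) ; Y_{8,5}(Ω₂) = (-0.367284, 0.116535) ; Δ = (0.003423, -0.003148)
  [+6]  conj(Y_{8,6})(Ω₁) = (-0.000384, -0.001807) ; Y_{8,6}(Ω₂) = (-0.023629, -0.432885) ; Δ = (-0.000773, 0.000209)
  [+7]  conj(Y_{8,7})(Ω₁) = (0.000203, 0.000004) ; Y_{8,7}(Ω₂) = (0.253156, 0.050838) ; Δ = (0.000051, 0.000011)
  [+8]  conj(Y_{8,8})(Ω₁) = (-0.000003, 0.000014) ; Y_{8,8}(Ω₂) = (-0.037413, 0.077275) ; Δ = (-0.000001, -0.000001)
Total Σ_m = (-0.373192, -0.000000). Multiply by 0.739198: (-0.275863, -0.000000). P_8(cos γ) = -0.275863

-0.275863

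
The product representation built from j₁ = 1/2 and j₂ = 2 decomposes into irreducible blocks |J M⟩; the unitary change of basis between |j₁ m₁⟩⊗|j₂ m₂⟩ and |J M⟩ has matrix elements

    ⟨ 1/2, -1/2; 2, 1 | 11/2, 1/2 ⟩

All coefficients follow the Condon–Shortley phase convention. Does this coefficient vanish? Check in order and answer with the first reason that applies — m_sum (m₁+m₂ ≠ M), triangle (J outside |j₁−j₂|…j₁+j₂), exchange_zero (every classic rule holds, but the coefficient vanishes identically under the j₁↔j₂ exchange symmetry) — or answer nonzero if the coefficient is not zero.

triangle

m-sum: m₁+m₂ = -1/2+1 = 1/2, M = 1/2  ✓
triangle: need |j₁−j₂| ≤ J ≤ j₁+j₂, i.e. J ∈ [3/2, 5/2]; J = 11/2 is outside ✗ ⇒ coefficient is 0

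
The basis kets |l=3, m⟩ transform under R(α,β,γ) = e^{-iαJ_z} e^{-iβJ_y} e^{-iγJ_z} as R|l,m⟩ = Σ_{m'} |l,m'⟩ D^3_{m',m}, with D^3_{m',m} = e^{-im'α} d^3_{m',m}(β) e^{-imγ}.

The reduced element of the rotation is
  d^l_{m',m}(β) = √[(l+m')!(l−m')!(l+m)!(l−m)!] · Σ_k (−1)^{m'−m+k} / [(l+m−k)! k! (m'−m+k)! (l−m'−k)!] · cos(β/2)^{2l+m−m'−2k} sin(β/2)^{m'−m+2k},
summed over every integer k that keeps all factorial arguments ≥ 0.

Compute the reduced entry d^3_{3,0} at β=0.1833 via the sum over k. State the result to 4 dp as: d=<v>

d^3_{3,0}(β=0.1833) via the finite sum:
Half-angle: c=0.995803, s=0.091522. N=√(720·1·6·6)=160.996894
The bounds max(0,m−m')=0 and min(l+m,l−m')=0 give 1 term
  k=0: (−1)^3·160.9969/(36)·0.9958^3·0.0915^3 = -0.003385
d^3_{3,0}(0.1833) = -0.003385

d=-0.0034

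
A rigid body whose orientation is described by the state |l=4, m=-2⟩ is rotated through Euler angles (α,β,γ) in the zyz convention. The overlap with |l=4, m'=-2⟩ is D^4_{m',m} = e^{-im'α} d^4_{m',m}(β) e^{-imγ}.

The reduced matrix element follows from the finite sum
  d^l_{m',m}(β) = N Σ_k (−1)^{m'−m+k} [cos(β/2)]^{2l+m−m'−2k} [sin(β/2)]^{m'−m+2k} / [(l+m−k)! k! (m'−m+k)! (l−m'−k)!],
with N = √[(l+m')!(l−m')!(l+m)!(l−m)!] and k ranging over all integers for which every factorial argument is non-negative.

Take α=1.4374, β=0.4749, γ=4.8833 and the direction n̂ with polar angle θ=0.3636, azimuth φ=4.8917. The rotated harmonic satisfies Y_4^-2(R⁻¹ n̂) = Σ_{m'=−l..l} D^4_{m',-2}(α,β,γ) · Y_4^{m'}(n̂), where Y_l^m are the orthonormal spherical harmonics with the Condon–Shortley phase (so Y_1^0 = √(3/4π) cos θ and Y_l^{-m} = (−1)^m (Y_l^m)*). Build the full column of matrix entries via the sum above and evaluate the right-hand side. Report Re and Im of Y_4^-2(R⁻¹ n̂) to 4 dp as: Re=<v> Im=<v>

Need the full column D^4_{m',-2} for m'=−4..4 at α=1.4374, β=0.4749, γ=4.8833.
cos(β/2)=0.971941, sin(β/2)=0.235225
d^4_{-4,-2}: single k=2 term ⇒ +0.246823;  D = -0.242298+0.047042i
d^4_{-3,-2}: k∈[1..2] ⇒ +0.721152 -0.126717 = +0.594435;  D = +0.034676+0.593422i
d^4_{-2,-2}: k∈[0..2] ⇒ +0.796378 -0.559741 +0.040981 = +0.277618;  D = +0.276837+0.020810i
d^4_{-1,-2}: k∈[0..2] ⇒ -0.817709 +0.239473 -0.009351 = -0.587587;  D = -0.121584+0.574871i
d^4_{0,-2}: k∈[0..2] ⇒ +0.442514 -0.069117 +0.001518 = +0.374916;  D = -0.353225-0.125673i
d^4_{1,-2}: k∈[0..2] ⇒ -0.159648 +0.014026 -0.000164 = -0.145786;  D = +0.066702-0.129632i
d^4_{2,-2}: k∈[0..2] ⇒ +0.040981 -0.001920 +0.000009 = +0.039070;  D = +0.032055+0.022338i
d^4_{3,-2}: k∈[0..1] ⇒ -0.007422 +0.000145 = -0.007277;  D = -0.004918+0.005364i
d^4_{4,-2}: single k=0 term ⇒ +0.000847;  D = -0.000543-0.000650i
Y_4^{m'}(θ=0.3636,φ=4.8917) and Σ D·Y over m':
  (-0.2423+0.0470i)·(+0.0053-0.0047i)  (+0.0347+0.5934i)·(-0.0270-0.0452i)  (+0.2768+0.0208i)·(-0.2026+0.0760i)  (-0.1216+0.5749i)·(+0.0874+0.4819i)  (-0.3532-0.1257i)·(+0.3703+0.0000i)  (+0.0667-0.1296i)·(-0.0874+0.4819i)  (+0.0321+0.0223i)·(-0.2026-0.0760i)  (-0.0049+0.0054i)·(+0.0270-0.0452i)  (-0.0005-0.0007i)·(+0.0053+0.0047i)
Y_4^-2(R⁻¹ n̂) = -0.399383-0.017426i

Re=-0.3994 Im=-0.0174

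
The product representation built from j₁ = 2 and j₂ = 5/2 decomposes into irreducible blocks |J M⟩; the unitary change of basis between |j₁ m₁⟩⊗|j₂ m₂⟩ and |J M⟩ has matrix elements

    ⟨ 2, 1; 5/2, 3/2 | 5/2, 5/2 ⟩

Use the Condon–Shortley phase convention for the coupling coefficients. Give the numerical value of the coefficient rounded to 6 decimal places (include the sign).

−√(3/7) = -0.654654

triangle: 2!*2!*3!/8! = 24/40320
(j±m)!: 3!*1!*4!*1!*5!*0! = 17280
prefactor² = (2J+1)*Δ*N² = 432/7
  k=1: −1/(1!*1!*0!*3!*2!*0!) = -1/12
Σ = -1/12  ⇒  CG² = 432/7*(-1/12)² = 3/7
CG = −√(3/7) = -0.654654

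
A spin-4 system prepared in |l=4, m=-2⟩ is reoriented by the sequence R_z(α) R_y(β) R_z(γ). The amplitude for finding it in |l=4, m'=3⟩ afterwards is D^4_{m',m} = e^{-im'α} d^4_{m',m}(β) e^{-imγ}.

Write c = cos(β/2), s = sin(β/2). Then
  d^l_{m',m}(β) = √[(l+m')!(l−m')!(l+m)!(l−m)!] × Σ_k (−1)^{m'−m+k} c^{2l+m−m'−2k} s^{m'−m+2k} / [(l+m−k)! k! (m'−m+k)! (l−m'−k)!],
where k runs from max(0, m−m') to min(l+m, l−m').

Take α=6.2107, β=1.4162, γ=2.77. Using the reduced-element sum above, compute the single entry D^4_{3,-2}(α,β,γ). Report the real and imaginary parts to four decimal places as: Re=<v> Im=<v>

D^4_{3,-2}(6.2107,1.4162,2.7700) = e^{-i·3·6.2107}·d^4_{3,-2}(1.4162)·e^{-i·-2·2.7700}. Compute d first:
Half-angle: c=0.759599, s=0.650392. N=√(5040·1·2·720)=2693.993318
k: max(0,(-2)−(3))=0 … min(4+(-2),4−(3))=1
  k=0: (−1)^5·2693.9933/(240)·0.7596^3·0.6504^5 = -0.572550
  k=1: (−1)^6·2693.9933/(720)·0.7596^1·0.6504^7 = +0.139918
d^4_{3,-2}(1.4162) = -0.572550 +0.139918 = -0.432632
D = (+0.976449+0.215746i)·(-0.432632)·(+0.736317-0.676637i) = -0.374209+0.217114i

Re=-0.3742 Im=0.2171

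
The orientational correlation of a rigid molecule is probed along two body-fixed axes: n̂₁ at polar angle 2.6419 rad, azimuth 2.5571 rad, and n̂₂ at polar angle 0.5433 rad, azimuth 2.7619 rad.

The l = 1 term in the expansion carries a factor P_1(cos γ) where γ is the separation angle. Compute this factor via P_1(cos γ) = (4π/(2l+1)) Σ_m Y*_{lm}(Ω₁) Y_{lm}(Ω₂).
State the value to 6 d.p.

-0.508814

Term-by-term m-sum for l=1 (normalisation 4π/3 = 4.188790):
  m=-1: Y*=-0.13806 + 0.09134j  Y=-0.16589 - 0.06620j  product 0.02895 - 0.00601j
  m=+0: Y*=-0.42886 + 0.00000j  Y=0.41825 + 0.00000j  product -0.17937 + 0.00000j
  m=+1: Y*=0.13806 + 0.09134j  Y=0.16589 - 0.06620j  product 0.02895 + 0.00601j
Σ over m = -0.12147 + 0.00000j; ×(4π/3) → -0.50881 + 0.00000j. Real part: -0.508814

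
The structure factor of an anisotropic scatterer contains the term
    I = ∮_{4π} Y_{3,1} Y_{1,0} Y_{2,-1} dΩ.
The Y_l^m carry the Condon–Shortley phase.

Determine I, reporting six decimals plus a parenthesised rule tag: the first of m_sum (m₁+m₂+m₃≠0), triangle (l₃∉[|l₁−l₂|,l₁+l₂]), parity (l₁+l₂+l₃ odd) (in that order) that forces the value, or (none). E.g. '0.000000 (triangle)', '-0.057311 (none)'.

-0.233597 (none)

m-sum 0 ✓  L=6 even ✓  2≤2≤4 ✓
Π(2lᵢ+1) = 7×3×5 = 105
triangle coeff Δ(3,1,2) = 1/105
Σ_t [1,1]: t=1:−1/4 = -1/4
(3j)²=3/35 [(3 1 2; 0 0 0)], sign=-1
Σ_t [1,1]: t=1:−1/6 = -1/6
(3j)²=8/105 [(3 1 2; 1 0 -1)], sign=+1
⇒ 4πI² = 24/35
I = (-1)√(24/35/(4π)) = -0.23359668
No selection rule forces the value: the integral is nonzero (none).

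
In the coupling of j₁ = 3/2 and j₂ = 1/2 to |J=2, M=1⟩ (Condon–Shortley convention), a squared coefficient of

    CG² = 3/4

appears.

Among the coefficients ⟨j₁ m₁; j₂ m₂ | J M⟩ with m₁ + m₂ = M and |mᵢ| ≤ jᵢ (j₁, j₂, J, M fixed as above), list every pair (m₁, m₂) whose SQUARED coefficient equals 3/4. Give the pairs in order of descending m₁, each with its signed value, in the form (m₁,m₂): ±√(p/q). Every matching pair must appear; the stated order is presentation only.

(1/2,1/2): +√(3/4)

Admissible pairs with m₁+m₂ = M = 1: (1/2,1/2), (3/2,-1/2)
  (m₁,m₂)=(3/2,-1/2): CG² = 1/4, CG = +√(1/4)
  (m₁,m₂)=(1/2,1/2): CG² = 3/4, CG = +√(3/4)   ← matches the target
Pairs with CG² = 3/4: (1/2,1/2): +√(3/4)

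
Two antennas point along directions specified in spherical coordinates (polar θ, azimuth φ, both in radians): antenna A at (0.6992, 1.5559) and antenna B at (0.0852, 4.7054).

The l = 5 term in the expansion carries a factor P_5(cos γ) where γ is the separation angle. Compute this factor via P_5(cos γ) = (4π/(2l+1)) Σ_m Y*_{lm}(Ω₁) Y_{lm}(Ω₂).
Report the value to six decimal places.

Expand P_5 via completeness: Σ_{m} conj(Y_{5,m}) at Ω₁ times Y_{5,m} at Ω₂ —
  term(m=-5) = -0.000000+0.000000i   from Y*(Ω₁)=+0.003814+0.051113i, Y(Ω₂)=-0.000000+0.000002i
  term(m=-4) = +0.000015-0.000000i   from Y*(Ω₁)=+0.192404-0.011478i, Y(Ω₂)=+0.000077+0.000002i
  term(m=-3) = -0.000666+0.000016i   from Y*(Ω₁)=-0.017601-0.393602i, Y(Ω₂)=+0.000035-0.001691i
  term(m=-2) = +0.009842-0.000156i   from Y*(Ω₁)=-0.406723+0.012121i, Y(Ω₂)=-0.024188-0.000338i
  term(m=-1) = -0.000214+0.000002i   from Y*(Ω₁)=+0.000015+0.001009i, Y(Ω₂)=-0.001485+0.212539i
  term(m=+0) = -0.347645-0.000000i   from Y*(Ω₁)=-0.392668-0.000000i, Y(Ω₂)=+0.885340+0.000000i
  term(m=+1) = -0.000214-0.000002i   from Y*(Ω₁)=-0.000015+0.001009i, Y(Ω₂)=+0.001485+0.212539i
  term(m=+2) = +0.009842+0.000156i   from Y*(Ω₁)=-0.406723-0.012121i, Y(Ω₂)=-0.024188+0.000338i
  term(m=+3) = -0.000666-0.000016i   from Y*(Ω₁)=+0.017601-0.393602i, Y(Ω₂)=-0.000035-0.001691i
  term(m=+4) = +0.000015+0.000000i   from Y*(Ω₁)=+0.192404+0.011478i, Y(Ω₂)=+0.000077-0.000002i
  term(m=+5) = -0.000000-0.000000i   from Y*(Ω₁)=-0.003814+0.051113i, Y(Ω₂)=+0.000000+0.000002i
Total Σ_m = -0.329693+0.000000i. Multiply by 1.142397: -0.376640+0.000000i. P_5(cos γ) = -0.376640

-0.376640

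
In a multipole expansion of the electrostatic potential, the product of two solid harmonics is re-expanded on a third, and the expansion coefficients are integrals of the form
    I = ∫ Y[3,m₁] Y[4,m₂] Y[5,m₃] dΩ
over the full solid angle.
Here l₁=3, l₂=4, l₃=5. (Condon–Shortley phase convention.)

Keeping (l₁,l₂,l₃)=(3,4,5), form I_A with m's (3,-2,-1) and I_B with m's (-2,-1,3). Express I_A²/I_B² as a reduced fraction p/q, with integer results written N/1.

l's match ⇒ only the (l;m) 3-j factors differ between A and B.
A: triangle coeff Δ(3,4,5) = 1/180180; Σ_t [0,0]: t=0:+1/2304 = 1/2304; (3j)²=75/4004 [(3 4 5; 3 -2 -1)], sign=+1
B: triangle coeff Δ(3,4,5) = 1/180180; Σ_t [1,2]: t=1:−1/1152 t=2:+1/1440 = -1/5760; (3j)²=1/858 [(3 4 5; -2 -1 3)], sign=-1
I_A²/I_B² = (75/4004)/(1/858) = 225/14

225/14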